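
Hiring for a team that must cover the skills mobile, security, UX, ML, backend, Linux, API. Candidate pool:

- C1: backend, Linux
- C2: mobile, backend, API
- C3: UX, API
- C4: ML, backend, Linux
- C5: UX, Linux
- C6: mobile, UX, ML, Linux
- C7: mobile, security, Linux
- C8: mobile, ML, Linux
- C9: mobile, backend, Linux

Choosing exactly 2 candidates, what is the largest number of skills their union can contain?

6

Choosing C2, C6 covers {mobile, UX, ML, backend, Linux, API} — 6 skills.
No choice of 2 candidates does better; here security is left uncovered.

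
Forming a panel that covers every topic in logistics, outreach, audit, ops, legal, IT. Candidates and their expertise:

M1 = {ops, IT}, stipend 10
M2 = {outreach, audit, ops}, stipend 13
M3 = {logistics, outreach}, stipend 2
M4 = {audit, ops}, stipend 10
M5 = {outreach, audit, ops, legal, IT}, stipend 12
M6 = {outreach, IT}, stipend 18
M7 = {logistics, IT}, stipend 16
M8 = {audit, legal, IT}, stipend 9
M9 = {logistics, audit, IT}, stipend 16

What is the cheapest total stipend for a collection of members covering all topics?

14

M3, M5 cover every topic at stipend 2 + 12 = 14.
Any cover uses at least 2 members; among all covering selections none totals below 14.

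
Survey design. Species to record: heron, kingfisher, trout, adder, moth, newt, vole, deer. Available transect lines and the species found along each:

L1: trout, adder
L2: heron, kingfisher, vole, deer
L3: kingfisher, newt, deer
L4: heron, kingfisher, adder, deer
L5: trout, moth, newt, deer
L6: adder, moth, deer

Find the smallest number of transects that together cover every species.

3

L1, L2, L5 together cover {heron, kingfisher, trout, adder, moth, newt, vole, deer} — every species.
No 2 of the 6 transects cover everything (all 15 pairs fall short), so 3 is minimum.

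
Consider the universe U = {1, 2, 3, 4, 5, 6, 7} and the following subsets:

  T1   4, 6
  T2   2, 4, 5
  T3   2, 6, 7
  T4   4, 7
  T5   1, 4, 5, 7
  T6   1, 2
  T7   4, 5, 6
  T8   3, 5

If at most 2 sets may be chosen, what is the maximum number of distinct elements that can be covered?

6

Choosing T3, T5 covers {1, 2, 4, 5, 6, 7} — 6 elements.
No choice of 2 sets does better; here 3 is left uncovered.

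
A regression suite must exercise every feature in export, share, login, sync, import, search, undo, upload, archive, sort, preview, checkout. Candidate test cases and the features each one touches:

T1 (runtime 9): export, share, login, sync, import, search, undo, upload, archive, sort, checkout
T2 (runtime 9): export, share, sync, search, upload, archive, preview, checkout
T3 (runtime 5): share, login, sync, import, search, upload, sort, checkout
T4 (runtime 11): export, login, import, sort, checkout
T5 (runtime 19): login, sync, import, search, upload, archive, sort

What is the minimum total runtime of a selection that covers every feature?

T1, T2 cover every feature at runtime 9 + 9 = 18.
Any cover uses at least 2 test cases; among all covering selections none totals below 18.
Greedy by coverage-per-runtime would pick T3, T1, T2 for 23 — worse than the optimum 18.

18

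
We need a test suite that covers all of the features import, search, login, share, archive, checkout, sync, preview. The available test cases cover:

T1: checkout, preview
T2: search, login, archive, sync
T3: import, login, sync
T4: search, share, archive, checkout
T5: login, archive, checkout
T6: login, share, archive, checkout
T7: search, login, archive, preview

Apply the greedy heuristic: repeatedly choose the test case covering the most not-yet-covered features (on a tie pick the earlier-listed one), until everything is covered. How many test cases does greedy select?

Pick 1: T2 covers 4 new features (search, login, archive, sync).
Pick 2: T1 covers 2 new features (checkout, preview).
Pick 3: T3 covers 1 new features (import).
Pick 4: T4 covers 1 new features (share).
Greedy uses 4 test cases. (The true minimum is 3.)

4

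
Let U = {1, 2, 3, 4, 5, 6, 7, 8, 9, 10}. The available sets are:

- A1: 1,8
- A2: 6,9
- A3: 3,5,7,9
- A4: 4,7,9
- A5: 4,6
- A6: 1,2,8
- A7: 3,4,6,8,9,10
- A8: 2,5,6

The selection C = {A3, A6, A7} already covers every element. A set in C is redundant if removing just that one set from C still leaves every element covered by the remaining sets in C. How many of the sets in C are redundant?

0

Drop A3: 5, 7 uncovered — not redundant.
Drop A6: 1, 2 uncovered — not redundant.
Drop A7: 4, 6, 10 uncovered — not redundant.
None of the sets in C is redundant.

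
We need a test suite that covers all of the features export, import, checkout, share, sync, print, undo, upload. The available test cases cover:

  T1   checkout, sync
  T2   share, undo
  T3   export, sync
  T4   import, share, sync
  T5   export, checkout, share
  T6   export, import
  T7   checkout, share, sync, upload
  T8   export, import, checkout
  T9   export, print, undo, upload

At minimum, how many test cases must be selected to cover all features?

3

T1, T4, T9 together cover {export, import, checkout, share, sync, print, undo, upload} — every feature.
No 2 of the 9 test cases cover everything (all 36 pairs fall short), so 3 is minimum.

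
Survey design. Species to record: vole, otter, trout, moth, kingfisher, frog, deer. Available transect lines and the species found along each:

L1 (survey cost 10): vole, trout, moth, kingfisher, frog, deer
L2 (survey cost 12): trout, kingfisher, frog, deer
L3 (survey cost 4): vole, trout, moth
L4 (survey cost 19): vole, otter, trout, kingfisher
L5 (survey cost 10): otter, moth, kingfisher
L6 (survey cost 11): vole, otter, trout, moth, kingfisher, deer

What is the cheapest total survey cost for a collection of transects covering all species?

20

L1, L5 cover every species at survey cost 10 + 10 = 20.
Any cover uses at least 2 transects; among all covering selections none totals below 20.
Greedy by coverage-per-survey cost would pick L3, L1, L5 for 24 — worse than the optimum 20.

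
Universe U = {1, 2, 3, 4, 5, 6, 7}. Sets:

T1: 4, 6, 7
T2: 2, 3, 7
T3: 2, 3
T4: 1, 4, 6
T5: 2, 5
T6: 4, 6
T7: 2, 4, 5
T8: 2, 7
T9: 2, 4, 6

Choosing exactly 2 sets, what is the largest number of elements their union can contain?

6

Choosing T2, T4 covers {1, 2, 3, 4, 6, 7} — 6 elements.
No choice of 2 sets does better; here 5 is left uncovered.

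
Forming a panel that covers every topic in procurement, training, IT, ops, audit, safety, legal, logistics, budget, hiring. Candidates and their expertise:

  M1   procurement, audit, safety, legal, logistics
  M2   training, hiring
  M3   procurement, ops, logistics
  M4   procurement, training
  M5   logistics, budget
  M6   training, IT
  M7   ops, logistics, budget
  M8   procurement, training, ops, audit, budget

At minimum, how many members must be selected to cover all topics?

M1, M2, M6, M7 together cover {procurement, training, IT, ops, audit, safety, legal, logistics, budget, hiring} — every topic.
No 3 of the 8 members cover everything (all 56 triples fall short), so 4 is minimum.

4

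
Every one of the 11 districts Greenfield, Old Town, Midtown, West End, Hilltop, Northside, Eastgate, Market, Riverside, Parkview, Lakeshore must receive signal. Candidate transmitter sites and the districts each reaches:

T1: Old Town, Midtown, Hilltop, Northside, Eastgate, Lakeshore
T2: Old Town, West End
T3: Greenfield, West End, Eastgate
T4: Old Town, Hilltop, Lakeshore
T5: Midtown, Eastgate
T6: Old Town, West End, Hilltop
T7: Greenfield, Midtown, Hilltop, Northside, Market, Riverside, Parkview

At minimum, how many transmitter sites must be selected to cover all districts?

T1, T2, T7 together cover {Greenfield, Old Town, Midtown, West End, Hilltop, Northside, Eastgate, Market, Riverside, Parkview, Lakeshore} — every district.
No 2 of the 7 transmitter sites cover everything (all 21 pairs fall short), so 3 is minimum.

3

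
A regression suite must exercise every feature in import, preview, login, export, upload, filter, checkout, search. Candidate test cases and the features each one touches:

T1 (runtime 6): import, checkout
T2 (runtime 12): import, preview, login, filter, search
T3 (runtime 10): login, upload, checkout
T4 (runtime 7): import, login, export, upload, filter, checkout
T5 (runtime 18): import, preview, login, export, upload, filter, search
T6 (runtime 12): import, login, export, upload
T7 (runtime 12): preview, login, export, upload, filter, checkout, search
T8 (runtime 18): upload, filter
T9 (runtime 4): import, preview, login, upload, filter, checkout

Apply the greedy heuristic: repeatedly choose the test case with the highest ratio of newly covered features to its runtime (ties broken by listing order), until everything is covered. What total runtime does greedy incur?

16

Pick 1: T9 adds 6 new (import, preview, login, upload, filter, checkout) at runtime 4 (ratio 6/4).
Pick 2: T7 adds 2 new (export, search) at runtime 12 (ratio 2/12).
Greedy total runtime: 4 + 12 = 16.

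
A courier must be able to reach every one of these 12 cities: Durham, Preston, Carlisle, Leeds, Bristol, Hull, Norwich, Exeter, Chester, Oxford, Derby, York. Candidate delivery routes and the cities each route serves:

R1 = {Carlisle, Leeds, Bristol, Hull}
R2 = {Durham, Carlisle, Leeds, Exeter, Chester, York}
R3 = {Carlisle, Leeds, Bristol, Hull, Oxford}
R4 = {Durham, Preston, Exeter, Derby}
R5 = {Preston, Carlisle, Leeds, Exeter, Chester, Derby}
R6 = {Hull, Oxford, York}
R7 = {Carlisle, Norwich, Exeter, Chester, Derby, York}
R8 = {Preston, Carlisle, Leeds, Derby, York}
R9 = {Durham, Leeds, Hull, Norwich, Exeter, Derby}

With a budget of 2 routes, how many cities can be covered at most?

10

Choosing R3, R7 covers {Carlisle, Leeds, Bristol, Hull, Norwich, Exeter, Chester, Oxford, Derby, York} — 10 cities.
No choice of 2 routes does better; here Durham, Preston are left uncovered.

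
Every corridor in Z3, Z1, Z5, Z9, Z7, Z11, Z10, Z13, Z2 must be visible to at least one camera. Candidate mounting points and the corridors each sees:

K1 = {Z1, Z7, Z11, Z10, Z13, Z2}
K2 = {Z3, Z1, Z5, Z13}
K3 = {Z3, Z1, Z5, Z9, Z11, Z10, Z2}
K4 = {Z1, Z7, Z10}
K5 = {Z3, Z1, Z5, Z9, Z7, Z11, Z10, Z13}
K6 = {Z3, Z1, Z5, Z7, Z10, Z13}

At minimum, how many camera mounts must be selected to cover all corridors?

2

K1, K3 together cover {Z3, Z1, Z5, Z9, Z7, Z11, Z10, Z13, Z2} — every corridor.
No single camera mount contains all 9 corridors, so 2 is optimal.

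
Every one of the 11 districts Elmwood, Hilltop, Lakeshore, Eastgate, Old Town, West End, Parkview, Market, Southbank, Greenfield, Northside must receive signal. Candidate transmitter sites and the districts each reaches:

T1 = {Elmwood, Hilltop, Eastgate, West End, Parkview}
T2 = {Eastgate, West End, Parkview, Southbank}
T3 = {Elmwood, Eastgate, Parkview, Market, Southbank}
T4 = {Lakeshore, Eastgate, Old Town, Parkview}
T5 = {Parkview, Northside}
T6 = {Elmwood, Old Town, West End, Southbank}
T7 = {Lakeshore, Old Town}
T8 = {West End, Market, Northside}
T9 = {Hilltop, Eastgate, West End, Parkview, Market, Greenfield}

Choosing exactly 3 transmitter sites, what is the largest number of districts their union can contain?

Choosing T3, T4, T9 covers {Elmwood, Hilltop, Lakeshore, Eastgate, Old Town, West End, Parkview, Market, Southbank, Greenfield} — 10 districts.
No choice of 3 transmitter sites does better; here Northside is left uncovered.

10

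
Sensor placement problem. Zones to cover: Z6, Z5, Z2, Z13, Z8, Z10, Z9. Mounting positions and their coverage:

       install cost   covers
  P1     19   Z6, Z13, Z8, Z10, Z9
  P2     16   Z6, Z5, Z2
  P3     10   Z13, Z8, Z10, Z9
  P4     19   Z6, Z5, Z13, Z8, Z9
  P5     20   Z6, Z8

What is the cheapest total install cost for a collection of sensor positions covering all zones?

P2, P3 cover every zone at install cost 16 + 10 = 26.
Any cover uses at least 2 sensor positions; among all covering selections none totals below 26.

26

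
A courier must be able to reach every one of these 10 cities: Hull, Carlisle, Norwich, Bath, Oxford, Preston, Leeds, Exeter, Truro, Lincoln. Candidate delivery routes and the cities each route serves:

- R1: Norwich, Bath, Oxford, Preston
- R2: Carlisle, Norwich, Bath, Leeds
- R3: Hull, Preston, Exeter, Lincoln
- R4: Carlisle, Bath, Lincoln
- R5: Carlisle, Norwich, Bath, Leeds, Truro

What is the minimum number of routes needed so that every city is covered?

R1, R3, R5 together cover {Hull, Carlisle, Norwich, Bath, Oxford, Preston, Leeds, Exeter, Truro, Lincoln} — every city.
No 2 of the 5 routes cover everything (all 10 pairs fall short), so 3 is minimum.

3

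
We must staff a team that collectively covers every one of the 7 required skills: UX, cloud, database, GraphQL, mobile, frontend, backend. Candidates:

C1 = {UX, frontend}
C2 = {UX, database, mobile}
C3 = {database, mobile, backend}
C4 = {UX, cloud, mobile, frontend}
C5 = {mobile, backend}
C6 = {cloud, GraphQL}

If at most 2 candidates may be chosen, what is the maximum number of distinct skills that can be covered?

6

Choosing C3, C4 covers {UX, cloud, database, mobile, frontend, backend} — 6 skills.
No choice of 2 candidates does better; here GraphQL is left uncovered.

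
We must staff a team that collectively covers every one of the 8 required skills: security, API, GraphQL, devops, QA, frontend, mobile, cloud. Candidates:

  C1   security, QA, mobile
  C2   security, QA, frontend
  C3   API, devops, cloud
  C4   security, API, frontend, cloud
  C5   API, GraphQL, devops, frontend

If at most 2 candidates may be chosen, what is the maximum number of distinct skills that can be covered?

Choosing C1, C5 covers {security, API, GraphQL, devops, QA, frontend, mobile} — 7 skills.
No choice of 2 candidates does better; here cloud is left uncovered.

7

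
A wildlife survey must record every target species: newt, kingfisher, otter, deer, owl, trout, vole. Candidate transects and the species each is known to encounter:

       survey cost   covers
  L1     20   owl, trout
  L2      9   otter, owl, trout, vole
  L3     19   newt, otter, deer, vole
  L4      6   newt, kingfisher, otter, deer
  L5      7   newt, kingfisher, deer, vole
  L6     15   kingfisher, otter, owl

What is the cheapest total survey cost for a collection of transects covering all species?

L2, L4 cover every species at survey cost 9 + 6 = 15.
Any cover uses at least 2 transects; among all covering selections none totals below 15.

15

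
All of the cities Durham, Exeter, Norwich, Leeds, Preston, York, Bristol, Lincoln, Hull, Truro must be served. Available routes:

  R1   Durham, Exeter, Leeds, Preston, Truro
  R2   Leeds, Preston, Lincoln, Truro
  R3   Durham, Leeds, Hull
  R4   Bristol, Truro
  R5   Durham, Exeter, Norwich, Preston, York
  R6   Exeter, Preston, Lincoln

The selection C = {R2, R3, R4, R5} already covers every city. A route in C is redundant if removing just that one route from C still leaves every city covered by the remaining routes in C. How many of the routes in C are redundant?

0

Drop R2: Lincoln uncovered — not redundant.
Drop R3: Hull uncovered — not redundant.
Drop R4: Bristol uncovered — not redundant.
Drop R5: Exeter, Norwich, York uncovered — not redundant.
None of the routes in C is redundant.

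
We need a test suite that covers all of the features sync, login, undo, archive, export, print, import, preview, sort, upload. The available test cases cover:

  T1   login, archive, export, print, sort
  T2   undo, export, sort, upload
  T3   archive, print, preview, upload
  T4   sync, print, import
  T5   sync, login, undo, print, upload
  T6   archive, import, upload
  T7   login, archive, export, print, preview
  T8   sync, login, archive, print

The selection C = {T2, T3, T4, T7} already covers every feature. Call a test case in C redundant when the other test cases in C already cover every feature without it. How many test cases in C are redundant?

Drop T2: undo, sort uncovered — not redundant.
Drop T3: the rest still cover every feature — redundant.
Drop T4: sync, import uncovered — not redundant.
Drop T7: login uncovered — not redundant.
1 redundant: T3.

1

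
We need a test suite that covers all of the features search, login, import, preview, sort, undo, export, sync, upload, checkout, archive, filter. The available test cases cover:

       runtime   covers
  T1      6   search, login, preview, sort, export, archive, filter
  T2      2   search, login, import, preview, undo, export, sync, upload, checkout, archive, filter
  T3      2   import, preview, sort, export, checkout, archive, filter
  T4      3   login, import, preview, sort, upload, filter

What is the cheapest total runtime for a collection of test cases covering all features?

T2, T3 cover every feature at runtime 2 + 2 = 4.
Any cover uses at least 2 test cases; among all covering selections none totals below 4.

4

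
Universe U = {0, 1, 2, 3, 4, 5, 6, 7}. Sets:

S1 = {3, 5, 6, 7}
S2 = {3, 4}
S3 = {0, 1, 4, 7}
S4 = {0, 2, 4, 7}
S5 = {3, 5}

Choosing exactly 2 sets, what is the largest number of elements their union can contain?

7

Choosing S1, S3 covers {0, 1, 3, 4, 5, 6, 7} — 7 elements.
No choice of 2 sets does better; here 2 is left uncovered.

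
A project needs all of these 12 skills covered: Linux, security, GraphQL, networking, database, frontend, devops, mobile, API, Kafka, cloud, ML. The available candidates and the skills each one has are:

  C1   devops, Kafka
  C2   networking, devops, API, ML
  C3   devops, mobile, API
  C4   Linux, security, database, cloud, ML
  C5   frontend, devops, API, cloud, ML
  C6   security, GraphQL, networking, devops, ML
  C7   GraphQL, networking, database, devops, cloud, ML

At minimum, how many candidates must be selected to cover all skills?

5

C1, C3, C4, C5, C6 together cover {Linux, security, GraphQL, networking, database, frontend, devops, mobile, API, Kafka, cloud, ML} — every skill.
No 4 of the 7 candidates cover everything (all 35 size-4 selections fall short), so 5 is minimum.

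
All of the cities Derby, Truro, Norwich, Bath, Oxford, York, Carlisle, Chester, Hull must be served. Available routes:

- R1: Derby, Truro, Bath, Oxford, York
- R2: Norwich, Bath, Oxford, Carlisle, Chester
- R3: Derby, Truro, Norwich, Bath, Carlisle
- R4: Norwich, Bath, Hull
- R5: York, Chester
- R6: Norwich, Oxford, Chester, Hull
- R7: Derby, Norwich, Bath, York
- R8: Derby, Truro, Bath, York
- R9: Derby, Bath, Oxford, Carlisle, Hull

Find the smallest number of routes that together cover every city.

3

R1, R2, R4 together cover {Derby, Truro, Norwich, Bath, Oxford, York, Carlisle, Chester, Hull} — every city.
No 2 of the 9 routes cover everything (all 36 pairs fall short), so 3 is minimum.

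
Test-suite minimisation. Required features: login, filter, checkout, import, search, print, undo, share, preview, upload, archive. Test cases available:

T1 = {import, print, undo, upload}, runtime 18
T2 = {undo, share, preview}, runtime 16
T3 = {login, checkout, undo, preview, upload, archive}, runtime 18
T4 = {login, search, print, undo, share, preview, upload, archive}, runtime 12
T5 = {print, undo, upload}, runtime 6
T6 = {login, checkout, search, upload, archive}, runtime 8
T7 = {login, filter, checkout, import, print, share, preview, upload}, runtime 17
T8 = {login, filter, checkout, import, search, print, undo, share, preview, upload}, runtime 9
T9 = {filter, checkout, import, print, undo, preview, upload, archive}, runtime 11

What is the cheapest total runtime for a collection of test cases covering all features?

T6, T8 cover every feature at runtime 8 + 9 = 17.
Any cover uses at least 2 test cases; among all covering selections none totals below 17.

17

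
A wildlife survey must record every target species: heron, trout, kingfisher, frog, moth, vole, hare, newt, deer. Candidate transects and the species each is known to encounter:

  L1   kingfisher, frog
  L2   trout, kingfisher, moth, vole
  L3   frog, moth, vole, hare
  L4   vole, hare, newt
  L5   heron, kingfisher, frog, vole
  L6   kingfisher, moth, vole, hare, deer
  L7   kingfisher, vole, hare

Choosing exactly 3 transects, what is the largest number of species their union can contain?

8

Choosing L2, L4, L5 covers {heron, trout, kingfisher, frog, moth, vole, hare, newt} — 8 species.
No choice of 3 transects does better; here deer is left uncovered.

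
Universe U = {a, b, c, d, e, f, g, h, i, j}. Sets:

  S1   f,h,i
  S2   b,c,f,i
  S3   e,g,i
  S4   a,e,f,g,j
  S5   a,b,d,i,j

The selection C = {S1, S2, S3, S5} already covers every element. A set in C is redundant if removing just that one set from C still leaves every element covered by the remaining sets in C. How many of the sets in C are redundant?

Drop S1: h uncovered — not redundant.
Drop S2: c uncovered — not redundant.
Drop S3: e, g uncovered — not redundant.
Drop S5: a, d, j uncovered — not redundant.
None of the sets in C is redundant.

0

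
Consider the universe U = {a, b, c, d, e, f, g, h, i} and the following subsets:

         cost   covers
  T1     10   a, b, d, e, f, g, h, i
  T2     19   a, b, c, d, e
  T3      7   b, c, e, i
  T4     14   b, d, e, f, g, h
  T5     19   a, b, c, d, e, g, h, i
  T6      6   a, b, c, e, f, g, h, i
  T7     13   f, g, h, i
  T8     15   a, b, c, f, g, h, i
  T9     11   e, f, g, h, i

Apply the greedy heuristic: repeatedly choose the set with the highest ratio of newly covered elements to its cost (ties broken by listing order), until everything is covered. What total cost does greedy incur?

Pick 1: T6 adds 8 new (a, b, c, e, f, g, h, i) at cost 6 (ratio 8/6).
Pick 2: T1 adds 1 new (d) at cost 10 (ratio 1/10).
Greedy total cost: 6 + 10 = 16.

16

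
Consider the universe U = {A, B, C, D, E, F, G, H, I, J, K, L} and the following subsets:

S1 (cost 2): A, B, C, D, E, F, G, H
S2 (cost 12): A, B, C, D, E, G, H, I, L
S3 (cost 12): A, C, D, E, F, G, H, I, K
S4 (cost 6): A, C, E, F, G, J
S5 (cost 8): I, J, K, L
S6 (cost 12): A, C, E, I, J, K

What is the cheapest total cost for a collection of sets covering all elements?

S1, S5 cover every element at cost 2 + 8 = 10.
Any cover uses at least 2 sets; among all covering selections none totals below 10.

10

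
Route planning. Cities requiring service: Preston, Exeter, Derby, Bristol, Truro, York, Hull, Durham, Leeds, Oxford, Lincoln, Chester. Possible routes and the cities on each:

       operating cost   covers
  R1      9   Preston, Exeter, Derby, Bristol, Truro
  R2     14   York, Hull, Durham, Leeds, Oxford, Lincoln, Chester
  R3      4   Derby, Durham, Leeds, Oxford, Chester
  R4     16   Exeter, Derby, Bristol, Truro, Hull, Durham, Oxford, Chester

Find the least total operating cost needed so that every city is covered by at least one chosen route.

R1, R2 cover every city at operating cost 9 + 14 = 23.
Any cover uses at least 2 routes; among all covering selections none totals below 23.
Greedy by coverage-per-operating cost would pick R3, R1, R2 for 27 — worse than the optimum 23.

23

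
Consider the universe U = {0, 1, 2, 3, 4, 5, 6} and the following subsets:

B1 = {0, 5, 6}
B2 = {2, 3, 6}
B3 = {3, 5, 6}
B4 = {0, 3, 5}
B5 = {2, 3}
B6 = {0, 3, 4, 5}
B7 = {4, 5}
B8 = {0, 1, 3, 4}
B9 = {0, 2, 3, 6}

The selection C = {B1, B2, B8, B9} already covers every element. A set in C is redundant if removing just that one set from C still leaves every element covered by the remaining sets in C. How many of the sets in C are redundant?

2

Drop B1: 5 uncovered — not redundant.
Drop B2: the rest still cover every element — redundant.
Drop B8: 1, 4 uncovered — not redundant.
Drop B9: the rest still cover every element — redundant.
2 redundant: B2, B9.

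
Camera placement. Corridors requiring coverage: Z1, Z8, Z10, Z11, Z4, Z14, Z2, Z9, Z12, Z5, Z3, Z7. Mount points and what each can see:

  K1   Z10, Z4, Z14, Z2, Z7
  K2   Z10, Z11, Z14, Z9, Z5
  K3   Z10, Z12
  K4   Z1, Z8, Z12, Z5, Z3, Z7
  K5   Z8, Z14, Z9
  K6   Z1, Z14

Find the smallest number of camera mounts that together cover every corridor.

3

K1, K2, K4 together cover {Z1, Z8, Z10, Z11, Z4, Z14, Z2, Z9, Z12, Z5, Z3, Z7} — every corridor.
No 2 of the 6 camera mounts cover everything (all 15 pairs fall short), so 3 is minimum.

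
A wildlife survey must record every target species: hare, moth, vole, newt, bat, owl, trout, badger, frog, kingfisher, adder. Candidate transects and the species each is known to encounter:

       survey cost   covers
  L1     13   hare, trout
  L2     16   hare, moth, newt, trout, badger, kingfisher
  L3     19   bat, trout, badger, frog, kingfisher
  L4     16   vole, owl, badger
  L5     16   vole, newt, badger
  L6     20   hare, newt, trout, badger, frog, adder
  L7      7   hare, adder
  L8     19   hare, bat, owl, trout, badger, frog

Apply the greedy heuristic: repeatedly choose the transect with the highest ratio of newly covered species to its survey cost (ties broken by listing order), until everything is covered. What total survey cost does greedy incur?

Pick 1: L2 adds 6 new (hare, moth, newt, trout, badger, kingfisher) at survey cost 16 (ratio 6/16).
Pick 2: L8 adds 3 new (bat, owl, frog) at survey cost 19 (ratio 3/19).
Pick 3: L7 adds 1 new (adder) at survey cost 7 (ratio 1/7).
Pick 4: L4 adds 1 new (vole) at survey cost 16 (ratio 1/16).
Greedy total survey cost: 16 + 19 + 7 + 16 = 58.

58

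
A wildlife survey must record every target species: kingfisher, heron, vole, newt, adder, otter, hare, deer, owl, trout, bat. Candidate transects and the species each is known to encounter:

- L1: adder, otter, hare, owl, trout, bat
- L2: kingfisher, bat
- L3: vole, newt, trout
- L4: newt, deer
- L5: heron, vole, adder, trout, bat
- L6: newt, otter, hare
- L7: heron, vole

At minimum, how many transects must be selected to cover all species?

4

L1, L2, L4, L5 together cover {kingfisher, heron, vole, newt, adder, otter, hare, deer, owl, trout, bat} — every species.
No 3 of the 7 transects cover everything (all 35 triples fall short), so 4 is minimum.
Greedy (largest uncovered first) would take L1, L3, L2, L4, L5 — 5 transects — but 4 suffice.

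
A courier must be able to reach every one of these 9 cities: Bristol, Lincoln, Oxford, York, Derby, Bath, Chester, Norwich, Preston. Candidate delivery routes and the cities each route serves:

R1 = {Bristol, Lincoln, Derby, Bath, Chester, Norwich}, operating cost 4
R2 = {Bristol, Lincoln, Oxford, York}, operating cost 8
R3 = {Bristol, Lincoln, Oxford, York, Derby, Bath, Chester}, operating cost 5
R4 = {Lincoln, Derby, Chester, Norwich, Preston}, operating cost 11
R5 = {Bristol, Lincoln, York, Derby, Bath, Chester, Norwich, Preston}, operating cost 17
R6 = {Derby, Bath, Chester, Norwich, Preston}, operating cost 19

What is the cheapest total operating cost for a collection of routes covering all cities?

16

R3, R4 cover every city at operating cost 5 + 11 = 16.
Any cover uses at least 2 routes; among all covering selections none totals below 16.
Greedy by coverage-per-operating cost would pick R1, R3, R4 for 20 — worse than the optimum 16.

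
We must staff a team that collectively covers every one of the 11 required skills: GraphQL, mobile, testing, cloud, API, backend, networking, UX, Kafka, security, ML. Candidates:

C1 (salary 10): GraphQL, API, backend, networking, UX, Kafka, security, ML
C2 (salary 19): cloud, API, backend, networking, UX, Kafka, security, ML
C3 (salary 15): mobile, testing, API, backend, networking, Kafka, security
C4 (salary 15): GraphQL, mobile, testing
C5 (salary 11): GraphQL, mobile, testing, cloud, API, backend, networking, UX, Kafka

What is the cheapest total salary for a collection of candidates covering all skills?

21

C1, C5 cover every skill at salary 10 + 11 = 21.
Any cover uses at least 2 candidates; among all covering selections none totals below 21.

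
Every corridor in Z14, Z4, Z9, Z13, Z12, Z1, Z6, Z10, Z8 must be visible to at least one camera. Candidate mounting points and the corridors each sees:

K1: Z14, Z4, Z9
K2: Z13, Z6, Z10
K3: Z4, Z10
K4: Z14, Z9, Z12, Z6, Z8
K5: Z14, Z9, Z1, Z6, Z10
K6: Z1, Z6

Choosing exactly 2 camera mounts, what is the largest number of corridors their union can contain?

7

Choosing K2, K4 covers {Z14, Z9, Z13, Z12, Z6, Z10, Z8} — 7 corridors.
No choice of 2 camera mounts does better; here Z4, Z1 are left uncovered.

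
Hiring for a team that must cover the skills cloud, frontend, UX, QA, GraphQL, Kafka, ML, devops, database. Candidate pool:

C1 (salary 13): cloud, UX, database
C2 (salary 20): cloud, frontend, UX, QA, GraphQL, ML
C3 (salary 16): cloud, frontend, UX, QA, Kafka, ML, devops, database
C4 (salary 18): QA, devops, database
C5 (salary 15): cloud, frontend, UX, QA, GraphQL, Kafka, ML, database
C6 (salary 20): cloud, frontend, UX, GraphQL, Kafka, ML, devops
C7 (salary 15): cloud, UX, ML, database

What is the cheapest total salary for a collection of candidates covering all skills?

C3, C5 cover every skill at salary 16 + 15 = 31.
Any cover uses at least 2 candidates; among all covering selections none totals below 31.

31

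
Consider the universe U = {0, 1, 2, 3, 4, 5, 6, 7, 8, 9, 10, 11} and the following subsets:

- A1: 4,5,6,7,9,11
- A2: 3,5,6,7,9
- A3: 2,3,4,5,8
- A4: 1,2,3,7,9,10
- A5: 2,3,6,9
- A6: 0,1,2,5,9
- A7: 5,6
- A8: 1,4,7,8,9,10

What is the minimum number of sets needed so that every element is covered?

4

A1, A2, A6, A8 together cover {0, 1, 2, 3, 4, 5, 6, 7, 8, 9, 10, 11} — every element.
No 3 of the 8 sets cover everything (all 56 triples fall short), so 4 is minimum.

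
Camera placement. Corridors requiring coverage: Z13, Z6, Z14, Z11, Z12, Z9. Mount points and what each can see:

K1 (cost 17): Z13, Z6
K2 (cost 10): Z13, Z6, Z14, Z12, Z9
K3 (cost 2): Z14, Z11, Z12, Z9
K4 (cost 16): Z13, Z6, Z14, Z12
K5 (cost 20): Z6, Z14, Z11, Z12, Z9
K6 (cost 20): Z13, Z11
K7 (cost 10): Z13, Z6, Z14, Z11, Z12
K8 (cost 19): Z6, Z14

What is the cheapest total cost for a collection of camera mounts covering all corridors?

12

K2, K3 cover every corridor at cost 10 + 2 = 12.
Any cover uses at least 2 camera mounts; among all covering selections none totals below 12.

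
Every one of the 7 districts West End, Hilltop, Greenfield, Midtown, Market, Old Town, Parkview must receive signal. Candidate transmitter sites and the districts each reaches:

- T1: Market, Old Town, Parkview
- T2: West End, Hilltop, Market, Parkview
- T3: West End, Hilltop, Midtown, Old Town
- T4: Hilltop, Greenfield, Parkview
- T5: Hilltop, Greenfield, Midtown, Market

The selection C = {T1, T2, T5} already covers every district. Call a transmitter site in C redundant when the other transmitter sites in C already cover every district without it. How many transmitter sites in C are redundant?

Drop T1: Old Town uncovered — not redundant.
Drop T2: West End uncovered — not redundant.
Drop T5: Greenfield, Midtown uncovered — not redundant.
None of the transmitter sites in C is redundant.

0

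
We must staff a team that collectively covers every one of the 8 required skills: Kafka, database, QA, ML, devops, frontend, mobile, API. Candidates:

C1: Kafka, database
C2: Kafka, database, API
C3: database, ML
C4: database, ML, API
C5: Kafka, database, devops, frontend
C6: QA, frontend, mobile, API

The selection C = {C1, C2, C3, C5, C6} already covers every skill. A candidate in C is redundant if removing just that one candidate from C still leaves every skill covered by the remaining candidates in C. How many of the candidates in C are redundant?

2

Drop C1: the rest still cover every skill — redundant.
Drop C2: the rest still cover every skill — redundant.
Drop C3: ML uncovered — not redundant.
Drop C5: devops uncovered — not redundant.
Drop C6: QA, mobile uncovered — not redundant.
2 redundant: C1, C2.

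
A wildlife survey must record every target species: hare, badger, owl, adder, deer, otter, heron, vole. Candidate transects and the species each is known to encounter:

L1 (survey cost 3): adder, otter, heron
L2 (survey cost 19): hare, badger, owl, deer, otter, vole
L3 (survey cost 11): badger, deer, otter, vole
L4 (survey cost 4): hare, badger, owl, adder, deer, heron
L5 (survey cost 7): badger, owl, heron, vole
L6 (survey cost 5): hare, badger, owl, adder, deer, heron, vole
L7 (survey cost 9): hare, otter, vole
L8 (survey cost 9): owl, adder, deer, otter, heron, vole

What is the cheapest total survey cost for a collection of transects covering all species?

L1, L6 cover every species at survey cost 3 + 5 = 8.
Any cover uses at least 2 transects; among all covering selections none totals below 8.
Greedy by coverage-per-survey cost would pick L4, L1, L6 for 12 — worse than the optimum 8.

8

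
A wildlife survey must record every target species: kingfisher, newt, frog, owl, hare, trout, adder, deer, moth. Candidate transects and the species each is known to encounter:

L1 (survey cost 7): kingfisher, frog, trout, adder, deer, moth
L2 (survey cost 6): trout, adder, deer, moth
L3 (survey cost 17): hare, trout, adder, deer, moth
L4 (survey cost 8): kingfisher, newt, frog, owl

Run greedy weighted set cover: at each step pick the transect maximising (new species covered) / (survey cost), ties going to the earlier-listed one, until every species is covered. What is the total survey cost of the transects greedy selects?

Pick 1: L1 adds 6 new (kingfisher, frog, trout, adder, deer, moth) at survey cost 7 (ratio 6/7).
Pick 2: L4 adds 2 new (newt, owl) at survey cost 8 (ratio 2/8).
Pick 3: L3 adds 1 new (hare) at survey cost 17 (ratio 1/17).
Greedy total survey cost: 7 + 8 + 17 = 32. (The true optimum is 25, so greedy overshoots here.)

32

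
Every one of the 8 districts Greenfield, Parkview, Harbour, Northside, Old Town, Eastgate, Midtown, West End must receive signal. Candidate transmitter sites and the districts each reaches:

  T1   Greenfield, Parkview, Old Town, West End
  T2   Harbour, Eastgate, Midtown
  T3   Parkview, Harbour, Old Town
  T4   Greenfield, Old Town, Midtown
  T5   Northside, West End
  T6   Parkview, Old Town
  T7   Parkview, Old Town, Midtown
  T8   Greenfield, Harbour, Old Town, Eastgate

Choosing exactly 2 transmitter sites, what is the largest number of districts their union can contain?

Choosing T1, T2 covers {Greenfield, Parkview, Harbour, Old Town, Eastgate, Midtown, West End} — 7 districts.
No choice of 2 transmitter sites does better; here Northside is left uncovered.

7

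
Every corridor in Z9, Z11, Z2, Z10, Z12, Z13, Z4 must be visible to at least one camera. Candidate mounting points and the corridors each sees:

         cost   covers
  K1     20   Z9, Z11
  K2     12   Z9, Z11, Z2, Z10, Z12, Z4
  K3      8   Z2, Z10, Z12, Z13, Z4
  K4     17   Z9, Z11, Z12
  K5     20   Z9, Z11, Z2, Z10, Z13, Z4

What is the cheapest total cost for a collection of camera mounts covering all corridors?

K2, K3 cover every corridor at cost 12 + 8 = 20.
Any cover uses at least 2 camera mounts; among all covering selections none totals below 20.

20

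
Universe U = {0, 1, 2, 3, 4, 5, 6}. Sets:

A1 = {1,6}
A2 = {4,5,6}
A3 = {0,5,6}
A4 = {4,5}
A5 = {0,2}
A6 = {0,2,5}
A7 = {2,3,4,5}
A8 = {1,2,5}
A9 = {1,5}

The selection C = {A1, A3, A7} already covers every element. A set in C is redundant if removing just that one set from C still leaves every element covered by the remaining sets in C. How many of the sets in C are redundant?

Drop A1: 1 uncovered — not redundant.
Drop A3: 0 uncovered — not redundant.
Drop A7: 2, 3, 4 uncovered — not redundant.
None of the sets in C is redundant.

0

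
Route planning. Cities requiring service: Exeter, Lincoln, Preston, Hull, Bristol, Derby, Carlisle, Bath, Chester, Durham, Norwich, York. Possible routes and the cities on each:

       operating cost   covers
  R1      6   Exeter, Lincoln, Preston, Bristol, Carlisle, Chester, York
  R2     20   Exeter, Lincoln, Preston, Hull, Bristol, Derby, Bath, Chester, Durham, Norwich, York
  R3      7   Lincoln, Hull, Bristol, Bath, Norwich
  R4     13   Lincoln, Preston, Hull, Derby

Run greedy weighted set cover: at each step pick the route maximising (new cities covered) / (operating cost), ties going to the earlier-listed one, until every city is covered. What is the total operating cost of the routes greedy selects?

33

Pick 1: R1 adds 7 new (Exeter, Lincoln, Preston, Bristol, Carlisle, Chester, York) at operating cost 6 (ratio 7/6).
Pick 2: R3 adds 3 new (Hull, Bath, Norwich) at operating cost 7 (ratio 3/7).
Pick 3: R2 adds 2 new (Derby, Durham) at operating cost 20 (ratio 2/20).
Greedy total operating cost: 6 + 7 + 20 = 33. (The true optimum is 26, so greedy overshoots here.)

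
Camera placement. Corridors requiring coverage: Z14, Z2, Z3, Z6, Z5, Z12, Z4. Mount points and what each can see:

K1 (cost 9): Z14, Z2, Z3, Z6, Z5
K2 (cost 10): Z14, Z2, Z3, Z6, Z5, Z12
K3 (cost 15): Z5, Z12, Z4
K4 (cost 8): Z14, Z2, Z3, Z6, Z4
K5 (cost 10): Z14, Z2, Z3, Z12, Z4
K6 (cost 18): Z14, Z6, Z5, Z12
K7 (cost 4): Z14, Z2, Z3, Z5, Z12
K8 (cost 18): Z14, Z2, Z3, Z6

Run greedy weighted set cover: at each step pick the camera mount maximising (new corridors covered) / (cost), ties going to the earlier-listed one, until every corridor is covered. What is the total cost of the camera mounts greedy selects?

Pick 1: K7 adds 5 new (Z14, Z2, Z3, Z5, Z12) at cost 4 (ratio 5/4).
Pick 2: K4 adds 2 new (Z6, Z4) at cost 8 (ratio 2/8).
Greedy total cost: 4 + 8 = 12.

12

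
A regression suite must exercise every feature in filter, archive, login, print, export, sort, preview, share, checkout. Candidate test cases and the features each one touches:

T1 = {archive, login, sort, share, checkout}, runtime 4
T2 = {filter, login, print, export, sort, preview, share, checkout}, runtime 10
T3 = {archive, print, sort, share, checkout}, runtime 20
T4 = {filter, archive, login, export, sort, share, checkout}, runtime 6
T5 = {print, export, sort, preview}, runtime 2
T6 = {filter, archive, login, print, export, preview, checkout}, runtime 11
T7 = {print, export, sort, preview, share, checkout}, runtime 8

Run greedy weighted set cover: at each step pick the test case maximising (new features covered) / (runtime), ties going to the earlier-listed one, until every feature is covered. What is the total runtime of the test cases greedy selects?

Pick 1: T5 adds 4 new (print, export, sort, preview) at runtime 2 (ratio 4/2).
Pick 2: T1 adds 4 new (archive, login, share, checkout) at runtime 4 (ratio 4/4).
Pick 3: T4 adds 1 new (filter) at runtime 6 (ratio 1/6).
Greedy total runtime: 2 + 4 + 6 = 12. (The true optimum is 8, so greedy overshoots here.)

12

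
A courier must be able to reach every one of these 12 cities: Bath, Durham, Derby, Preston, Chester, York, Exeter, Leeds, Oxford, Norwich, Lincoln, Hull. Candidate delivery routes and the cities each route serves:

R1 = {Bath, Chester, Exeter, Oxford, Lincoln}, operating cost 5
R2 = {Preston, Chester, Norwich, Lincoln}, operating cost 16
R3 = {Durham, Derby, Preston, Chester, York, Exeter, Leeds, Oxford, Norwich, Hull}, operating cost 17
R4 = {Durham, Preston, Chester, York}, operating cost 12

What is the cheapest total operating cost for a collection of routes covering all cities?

22

R1, R3 cover every city at operating cost 5 + 17 = 22.
Any cover uses at least 2 routes; among all covering selections none totals below 22.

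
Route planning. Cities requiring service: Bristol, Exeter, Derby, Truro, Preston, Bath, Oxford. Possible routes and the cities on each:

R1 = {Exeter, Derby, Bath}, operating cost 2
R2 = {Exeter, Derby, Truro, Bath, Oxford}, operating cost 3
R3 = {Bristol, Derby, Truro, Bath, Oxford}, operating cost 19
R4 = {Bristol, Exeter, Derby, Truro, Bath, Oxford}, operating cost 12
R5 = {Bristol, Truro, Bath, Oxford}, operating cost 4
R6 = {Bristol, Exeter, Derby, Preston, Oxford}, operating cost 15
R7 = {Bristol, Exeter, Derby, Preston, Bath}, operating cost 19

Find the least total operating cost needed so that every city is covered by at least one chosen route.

R2, R6 cover every city at operating cost 3 + 15 = 18.
Any cover uses at least 2 routes; among all covering selections none totals below 18.
Greedy by coverage-per-operating cost would pick R2, R5, R6 for 22 — worse than the optimum 18.

18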